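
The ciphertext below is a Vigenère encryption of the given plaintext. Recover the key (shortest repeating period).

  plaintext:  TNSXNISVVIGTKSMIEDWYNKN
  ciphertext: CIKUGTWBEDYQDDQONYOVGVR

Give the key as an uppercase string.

JVSXTLEG

  i= 0: C-T =  9 → J
  i= 1: I-N = 21 → V
  i= 2: K-S = 18 → S
  i= 3: U-X = 23 → X
  i= 4: G-N = 19 → T
  i= 5: T-I = 11 → L
  i= 6: W-S =  4 → E
  i= 7: B-V =  6 → G
  i= 8: E-V =  9 → J
  i= 9: D-I = 21 → V
  i=10: Y-G = 18 → S
  i=11: Q-T = 23 → X
  i=12: D-K = 19 → T
  i=13: D-S = 11 → L
  i=14: Q-M =  4 → E
  i=15: O-I =  6 → G
  i=16: N-E =  9 → J
  i=17: Y-D = 21 → V
  i=18: O-W = 18 → S
  i=19: V-Y = 23 → X
  i=20: G-N = 19 → T
  i=21: V-K = 11 → L
  i=22: R-N =  4 → E
  shifts repeat with period 8: JVSXTLEG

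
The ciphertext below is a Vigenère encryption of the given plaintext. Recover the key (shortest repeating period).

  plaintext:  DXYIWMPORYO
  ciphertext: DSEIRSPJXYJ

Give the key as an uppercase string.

AVG

  i= 0: D-D =  0 → A
  i= 1: S-X = 21 → V
  i= 2: E-Y =  6 → G
  i= 3: I-I =  0 → A
  i= 4: R-W = 21 → V
  i= 5: S-M =  6 → G
  i= 6: P-P =  0 → A
  i= 7: J-O = 21 → V
  i= 8: X-R =  6 → G
  i= 9: Y-Y =  0 → A
  i=10: J-O = 21 → V
  shifts repeat with period 3: AVG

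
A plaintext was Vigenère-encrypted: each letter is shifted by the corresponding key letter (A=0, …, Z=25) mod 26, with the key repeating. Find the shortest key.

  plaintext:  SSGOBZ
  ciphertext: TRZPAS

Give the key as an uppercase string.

BZT

  i= 0: T-S =  1 → B
  i= 1: R-S = 25 → Z
  i= 2: Z-G = 19 → T
  i= 3: P-O =  1 → B
  i= 4: A-B = 25 → Z
  i= 5: S-Z = 19 → T
  shifts repeat with period 3: BZT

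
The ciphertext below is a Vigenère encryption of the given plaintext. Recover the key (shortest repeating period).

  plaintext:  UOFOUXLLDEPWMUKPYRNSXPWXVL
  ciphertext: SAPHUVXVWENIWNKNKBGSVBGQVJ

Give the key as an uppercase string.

  i= 0: S-U = 24 → Y
  i= 1: A-O = 12 → M
  i= 2: P-F = 10 → K
  i= 3: H-O = 19 → T
  i= 4: U-U =  0 → A
  i= 5: V-X = 24 → Y
  i= 6: X-L = 12 → M
  i= 7: V-L = 10 → K
  i= 8: W-D = 19 → T
  i= 9: E-E =  0 → A
  i=10: N-P = 24 → Y
  i=11: I-W = 12 → M
  i=12: W-M = 10 → K
  i=13: N-U = 19 → T
  i=14: K-K =  0 → A
  i=15: N-P = 24 → Y
  i=16: K-Y = 12 → M
  i=17: B-R = 10 → K
  i=18: G-N = 19 → T
  i=19: S-S =  0 → A
  i=20: V-X = 24 → Y
  i=21: B-P = 12 → M
  i=22: G-W = 10 → K
  i=23: Q-X = 19 → T
  i=24: V-V =  0 → A
  i=25: J-L = 24 → Y
  shifts repeat with period 5: YMKTA

YMKTA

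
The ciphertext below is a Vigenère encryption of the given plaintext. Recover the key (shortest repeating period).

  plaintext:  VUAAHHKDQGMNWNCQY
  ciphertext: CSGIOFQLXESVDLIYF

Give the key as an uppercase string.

  i= 0: C-V =  7 → H
  i= 1: S-U = 24 → Y
  i= 2: G-A =  6 → G
  i= 3: I-A =  8 → I
  i= 4: O-H =  7 → H
  i= 5: F-H = 24 → Y
  i= 6: Q-K =  6 → G
  i= 7: L-D =  8 → I
  i= 8: X-Q =  7 → H
  i= 9: E-G = 24 → Y
  i=10: S-M =  6 → G
  i=11: V-N =  8 → I
  i=12: D-W =  7 → H
  i=13: L-N = 24 → Y
  i=14: I-C =  6 → G
  i=15: Y-Q =  8 → I
  i=16: F-Y =  7 → H
  shifts repeat with period 4: HYGI

HYGI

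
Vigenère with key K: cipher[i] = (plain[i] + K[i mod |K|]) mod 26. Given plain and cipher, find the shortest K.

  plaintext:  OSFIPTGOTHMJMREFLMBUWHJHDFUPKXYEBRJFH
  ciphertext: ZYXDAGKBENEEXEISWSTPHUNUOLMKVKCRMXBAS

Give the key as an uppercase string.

  i= 0: Z-O = 11 → L
  i= 1: Y-S =  6 → G
  i= 2: X-F = 18 → S
  i= 3: D-I = 21 → V
  i= 4: A-P = 11 → L
  i= 5: G-T = 13 → N
  i= 6: K-G =  4 → E
  i= 7: B-O = 13 → N
  i= 8: E-T = 11 → L
  i= 9: N-H =  6 → G
  i=10: E-M = 18 → S
  i=11: E-J = 21 → V
  i=12: X-M = 11 → L
  i=13: E-R = 13 → N
  i=14: I-E =  4 → E
  i=15: S-F = 13 → N
  i=16: W-L = 11 → L
  i=17: S-M =  6 → G
  i=18: T-B = 18 → S
  i=19: P-U = 21 → V
  i=20: H-W = 11 → L
  i=21: U-H = 13 → N
  i=22: N-J =  4 → E
  i=23: U-H = 13 → N
  i=24: O-D = 11 → L
  i=25: L-F =  6 → G
  i=26: M-U = 18 → S
  i=27: K-P = 21 → V
  i=28: V-K = 11 → L
  i=29: K-X = 13 → N
  i=30: C-Y =  4 → E
  i=31: R-E = 13 → N
  i=32: M-B = 11 → L
  i=33: X-R =  6 → G
  i=34: B-J = 18 → S
  i=35: A-F = 21 → V
  i=36: S-H = 11 → L
  shifts repeat with period 8: LGSVLNEN

LGSVLNEN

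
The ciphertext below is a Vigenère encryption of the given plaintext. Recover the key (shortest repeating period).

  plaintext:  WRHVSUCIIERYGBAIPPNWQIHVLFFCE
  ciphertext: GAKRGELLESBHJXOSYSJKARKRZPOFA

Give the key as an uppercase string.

  i= 0: G-W = 10 → K
  i= 1: A-R =  9 → J
  i= 2: K-H =  3 → D
  i= 3: R-V = 22 → W
  i= 4: G-S = 14 → O
  i= 5: E-U = 10 → K
  i= 6: L-C =  9 → J
  i= 7: L-I =  3 → D
  i= 8: E-I = 22 → W
  i= 9: S-E = 14 → O
  i=10: B-R = 10 → K
  i=11: H-Y =  9 → J
  i=12: J-G =  3 → D
  i=13: X-B = 22 → W
  i=14: O-A = 14 → O
  i=15: S-I = 10 → K
  i=16: Y-P =  9 → J
  i=17: S-P =  3 → D
  i=18: J-N = 22 → W
  i=19: K-W = 14 → O
  i=20: A-Q = 10 → K
  i=21: R-I =  9 → J
  i=22: K-H =  3 → D
  i=23: R-V = 22 → W
  i=24: Z-L = 14 → O
  i=25: P-F = 10 → K
  i=26: O-F =  9 → J
  i=27: F-C =  3 → D
  i=28: A-E = 22 → W
  shifts repeat with period 5: KJDWO

KJDWO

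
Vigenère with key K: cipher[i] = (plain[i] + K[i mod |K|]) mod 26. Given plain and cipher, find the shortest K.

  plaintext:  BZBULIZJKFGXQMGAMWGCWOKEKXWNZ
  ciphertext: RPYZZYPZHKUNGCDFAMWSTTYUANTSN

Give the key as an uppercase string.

  i= 0: R-B = 16 → Q
  i= 1: P-Z = 16 → Q
  i= 2: Y-B = 23 → X
  i= 3: Z-U =  5 → F
  i= 4: Z-L = 14 → O
  i= 5: Y-I = 16 → Q
  i= 6: P-Z = 16 → Q
  i= 7: Z-J = 16 → Q
  i= 8: H-K = 23 → X
  i= 9: K-F =  5 → F
  i=10: U-G = 14 → O
  i=11: N-X = 16 → Q
  i=12: G-Q = 16 → Q
  i=13: C-M = 16 → Q
  i=14: D-G = 23 → X
  i=15: F-A =  5 → F
  i=16: A-M = 14 → O
  i=17: M-W = 16 → Q
  i=18: W-G = 16 → Q
  i=19: S-C = 16 → Q
  i=20: T-W = 23 → X
  i=21: T-O =  5 → F
  i=22: Y-K = 14 → O
  i=23: U-E = 16 → Q
  i=24: A-K = 16 → Q
  i=25: N-X = 16 → Q
  i=26: T-W = 23 → X
  i=27: S-N =  5 → F
  i=28: N-Z = 14 → O
  shifts repeat with period 6: QQXFOQ

QQXFOQ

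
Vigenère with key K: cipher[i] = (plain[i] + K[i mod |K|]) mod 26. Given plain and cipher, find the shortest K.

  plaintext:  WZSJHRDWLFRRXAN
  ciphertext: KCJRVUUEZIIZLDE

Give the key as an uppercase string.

ODRI

  i= 0: K-W = 14 → O
  i= 1: C-Z =  3 → D
  i= 2: J-S = 17 → R
  i= 3: R-J =  8 → I
  i= 4: V-H = 14 → O
  i= 5: U-R =  3 → D
  i= 6: U-D = 17 → R
  i= 7: E-W =  8 → I
  i= 8: Z-L = 14 → O
  i= 9: I-F =  3 → D
  i=10: I-R = 17 → R
  i=11: Z-R =  8 → I
  i=12: L-X = 14 → O
  i=13: D-A =  3 → D
  i=14: E-N = 17 → R
  shifts repeat with period 4: ODRI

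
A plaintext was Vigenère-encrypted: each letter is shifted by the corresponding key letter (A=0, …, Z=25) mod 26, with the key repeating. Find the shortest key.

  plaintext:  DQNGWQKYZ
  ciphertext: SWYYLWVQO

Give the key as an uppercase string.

  i= 0: S-D = 15 → P
  i= 1: W-Q =  6 → G
  i= 2: Y-N = 11 → L
  i= 3: Y-G = 18 → S
  i= 4: L-W = 15 → P
  i= 5: W-Q =  6 → G
  i= 6: V-K = 11 → L
  i= 7: Q-Y = 18 → S
  i= 8: O-Z = 15 → P
  shifts repeat with period 4: PGLS

PGLS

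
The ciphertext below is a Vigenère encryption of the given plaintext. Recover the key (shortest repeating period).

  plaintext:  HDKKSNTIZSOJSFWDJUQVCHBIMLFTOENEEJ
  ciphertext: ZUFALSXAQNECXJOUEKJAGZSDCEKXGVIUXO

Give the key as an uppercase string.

SRVQTFE

  i= 0: Z-H = 18 → S
  i= 1: U-D = 17 → R
  i= 2: F-K = 21 → V
  i= 3: A-K = 16 → Q
  i= 4: L-S = 19 → T
  i= 5: S-N =  5 → F
  i= 6: X-T =  4 → E
  i= 7: A-I = 18 → S
  i= 8: Q-Z = 17 → R
  i= 9: N-S = 21 → V
  i=10: E-O = 16 → Q
  i=11: C-J = 19 → T
  i=12: X-S =  5 → F
  i=13: J-F =  4 → E
  i=14: O-W = 18 → S
  i=15: U-D = 17 → R
  i=16: E-J = 21 → V
  i=17: K-U = 16 → Q
  i=18: J-Q = 19 → T
  i=19: A-V =  5 → F
  i=20: G-C =  4 → E
  i=21: Z-H = 18 → S
  i=22: S-B = 17 → R
  i=23: D-I = 21 → V
  i=24: C-M = 16 → Q
  i=25: E-L = 19 → T
  i=26: K-F =  5 → F
  i=27: X-T =  4 → E
  i=28: G-O = 18 → S
  i=29: V-E = 17 → R
  i=30: I-N = 21 → V
  i=31: U-E = 16 → Q
  i=32: X-E = 19 → T
  i=33: O-J =  5 → F
  shifts repeat with period 7: SRVQTFE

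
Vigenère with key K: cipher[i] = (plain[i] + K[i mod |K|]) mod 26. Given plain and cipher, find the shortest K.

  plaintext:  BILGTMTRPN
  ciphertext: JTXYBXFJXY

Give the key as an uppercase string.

ILMS

  i= 0: J-B =  8 → I
  i= 1: T-I = 11 → L
  i= 2: X-L = 12 → M
  i= 3: Y-G = 18 → S
  i= 4: B-T =  8 → I
  i= 5: X-M = 11 → L
  i= 6: F-T = 12 → M
  i= 7: J-R = 18 → S
  i= 8: X-P =  8 → I
  i= 9: Y-N = 11 → L
  shifts repeat with period 4: ILMS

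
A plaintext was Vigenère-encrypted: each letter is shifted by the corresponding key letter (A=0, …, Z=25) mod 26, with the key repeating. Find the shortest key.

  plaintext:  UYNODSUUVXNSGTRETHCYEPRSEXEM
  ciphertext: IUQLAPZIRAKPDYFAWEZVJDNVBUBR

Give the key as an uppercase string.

OWDXXXF

  i= 0: I-U = 14 → O
  i= 1: U-Y = 22 → W
  i= 2: Q-N =  3 → D
  i= 3: L-O = 23 → X
  i= 4: A-D = 23 → X
  i= 5: P-S = 23 → X
  i= 6: Z-U =  5 → F
  i= 7: I-U = 14 → O
  i= 8: R-V = 22 → W
  i= 9: A-X =  3 → D
  i=10: K-N = 23 → X
  i=11: P-S = 23 → X
  i=12: D-G = 23 → X
  i=13: Y-T =  5 → F
  i=14: F-R = 14 → O
  i=15: A-E = 22 → W
  i=16: W-T =  3 → D
  i=17: E-H = 23 → X
  i=18: Z-C = 23 → X
  i=19: V-Y = 23 → X
  i=20: J-E =  5 → F
  i=21: D-P = 14 → O
  i=22: N-R = 22 → W
  i=23: V-S =  3 → D
  i=24: B-E = 23 → X
  i=25: U-X = 23 → X
  i=26: B-E = 23 → X
  i=27: R-M =  5 → F
  shifts repeat with period 7: OWDXXXF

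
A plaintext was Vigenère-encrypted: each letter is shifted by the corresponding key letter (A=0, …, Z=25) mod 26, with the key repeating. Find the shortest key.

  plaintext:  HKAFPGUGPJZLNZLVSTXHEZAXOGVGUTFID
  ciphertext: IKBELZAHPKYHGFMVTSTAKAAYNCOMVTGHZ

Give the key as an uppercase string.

  i= 0: I-H =  1 → B
  i= 1: K-K =  0 → A
  i= 2: B-A =  1 → B
  i= 3: E-F = 25 → Z
  i= 4: L-P = 22 → W
  i= 5: Z-G = 19 → T
  i= 6: A-U =  6 → G
  i= 7: H-G =  1 → B
  i= 8: P-P =  0 → A
  i= 9: K-J =  1 → B
  i=10: Y-Z = 25 → Z
  i=11: H-L = 22 → W
  i=12: G-N = 19 → T
  i=13: F-Z =  6 → G
  i=14: M-L =  1 → B
  i=15: V-V =  0 → A
  i=16: T-S =  1 → B
  i=17: S-T = 25 → Z
  i=18: T-X = 22 → W
  i=19: A-H = 19 → T
  i=20: K-E =  6 → G
  i=21: A-Z =  1 → B
  i=22: A-A =  0 → A
  i=23: Y-X =  1 → B
  i=24: N-O = 25 → Z
  i=25: C-G = 22 → W
  i=26: O-V = 19 → T
  i=27: M-G =  6 → G
  i=28: V-U =  1 → B
  i=29: T-T =  0 → A
  i=30: G-F =  1 → B
  i=31: H-I = 25 → Z
  i=32: Z-D = 22 → W
  shifts repeat with period 7: BABZWTG

BABZWTG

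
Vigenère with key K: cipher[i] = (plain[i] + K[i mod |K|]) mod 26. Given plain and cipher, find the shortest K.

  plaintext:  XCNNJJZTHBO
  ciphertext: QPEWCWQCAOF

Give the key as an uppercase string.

TNRJ

  i= 0: Q-X = 19 → T
  i= 1: P-C = 13 → N
  i= 2: E-N = 17 → R
  i= 3: W-N =  9 → J
  i= 4: C-J = 19 → T
  i= 5: W-J = 13 → N
  i= 6: Q-Z = 17 → R
  i= 7: C-T =  9 → J
  i= 8: A-H = 19 → T
  i= 9: O-B = 13 → N
  i=10: F-O = 17 → R
  shifts repeat with period 4: TNRJ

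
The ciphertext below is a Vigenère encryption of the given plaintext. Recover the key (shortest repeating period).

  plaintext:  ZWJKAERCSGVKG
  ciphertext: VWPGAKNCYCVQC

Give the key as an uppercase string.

WAG

  i= 0: V-Z = 22 → W
  i= 1: W-W =  0 → A
  i= 2: P-J =  6 → G
  i= 3: G-K = 22 → W
  i= 4: A-A =  0 → A
  i= 5: K-E =  6 → G
  i= 6: N-R = 22 → W
  i= 7: C-C =  0 → A
  i= 8: Y-S =  6 → G
  i= 9: C-G = 22 → W
  i=10: V-V =  0 → A
  i=11: Q-K =  6 → G
  i=12: C-G = 22 → W
  shifts repeat with period 3: WAG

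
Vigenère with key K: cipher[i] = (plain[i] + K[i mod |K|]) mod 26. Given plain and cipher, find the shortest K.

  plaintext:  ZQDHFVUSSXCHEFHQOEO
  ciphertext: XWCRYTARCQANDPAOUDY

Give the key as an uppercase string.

YGZKT

  i= 0: X-Z = 24 → Y
  i= 1: W-Q =  6 → G
  i= 2: C-D = 25 → Z
  i= 3: R-H = 10 → K
  i= 4: Y-F = 19 → T
  i= 5: T-V = 24 → Y
  i= 6: A-U =  6 → G
  i= 7: R-S = 25 → Z
  i= 8: C-S = 10 → K
  i= 9: Q-X = 19 → T
  i=10: A-C = 24 → Y
  i=11: N-H =  6 → G
  i=12: D-E = 25 → Z
  i=13: P-F = 10 → K
  i=14: A-H = 19 → T
  i=15: O-Q = 24 → Y
  i=16: U-O =  6 → G
  i=17: D-E = 25 → Z
  i=18: Y-O = 10 → K
  shifts repeat with period 5: YGZKT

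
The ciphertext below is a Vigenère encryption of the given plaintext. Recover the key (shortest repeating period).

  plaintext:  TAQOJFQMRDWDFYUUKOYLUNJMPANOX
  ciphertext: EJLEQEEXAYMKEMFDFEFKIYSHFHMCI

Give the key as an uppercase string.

LJVQHZO

  i= 0: E-T = 11 → L
  i= 1: J-A =  9 → J
  i= 2: L-Q = 21 → V
  i= 3: E-O = 16 → Q
  i= 4: Q-J =  7 → H
  i= 5: E-F = 25 → Z
  i= 6: E-Q = 14 → O
  i= 7: X-M = 11 → L
  i= 8: A-R =  9 → J
  i= 9: Y-D = 21 → V
  i=10: M-W = 16 → Q
  i=11: K-D =  7 → H
  i=12: E-F = 25 → Z
  i=13: M-Y = 14 → O
  i=14: F-U = 11 → L
  i=15: D-U =  9 → J
  i=16: F-K = 21 → V
  i=17: E-O = 16 → Q
  i=18: F-Y =  7 → H
  i=19: K-L = 25 → Z
  i=20: I-U = 14 → O
  i=21: Y-N = 11 → L
  i=22: S-J =  9 → J
  i=23: H-M = 21 → V
  i=24: F-P = 16 → Q
  i=25: H-A =  7 → H
  i=26: M-N = 25 → Z
  i=27: C-O = 14 → O
  i=28: I-X = 11 → L
  shifts repeat with period 7: LJVQHZO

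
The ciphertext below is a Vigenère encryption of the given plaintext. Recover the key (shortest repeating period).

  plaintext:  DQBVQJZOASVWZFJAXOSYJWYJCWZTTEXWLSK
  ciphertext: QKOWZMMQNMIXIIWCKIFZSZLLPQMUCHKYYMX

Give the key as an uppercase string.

NUNBJDNC

  i= 0: Q-D = 13 → N
  i= 1: K-Q = 20 → U
  i= 2: O-B = 13 → N
  i= 3: W-V =  1 → B
  i= 4: Z-Q =  9 → J
  i= 5: M-J =  3 → D
  i= 6: M-Z = 13 → N
  i= 7: Q-O =  2 → C
  i= 8: N-A = 13 → N
  i= 9: M-S = 20 → U
  i=10: I-V = 13 → N
  i=11: X-W =  1 → B
  i=12: I-Z =  9 → J
  i=13: I-F =  3 → D
  i=14: W-J = 13 → N
  i=15: C-A =  2 → C
  i=16: K-X = 13 → N
  i=17: I-O = 20 → U
  i=18: F-S = 13 → N
  i=19: Z-Y =  1 → B
  i=20: S-J =  9 → J
  i=21: Z-W =  3 → D
  i=22: L-Y = 13 → N
  i=23: L-J =  2 → C
  i=24: P-C = 13 → N
  i=25: Q-W = 20 → U
  i=26: M-Z = 13 → N
  i=27: U-T =  1 → B
  i=28: C-T =  9 → J
  i=29: H-E =  3 → D
  i=30: K-X = 13 → N
  i=31: Y-W =  2 → C
  i=32: Y-L = 13 → N
  i=33: M-S = 20 → U
  i=34: X-K = 13 → N
  shifts repeat with period 8: NUNBJDNC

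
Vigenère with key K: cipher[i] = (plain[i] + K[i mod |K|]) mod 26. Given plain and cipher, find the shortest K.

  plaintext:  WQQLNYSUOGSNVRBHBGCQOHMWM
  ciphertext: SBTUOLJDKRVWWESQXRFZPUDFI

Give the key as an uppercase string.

  i= 0: S-W = 22 → W
  i= 1: B-Q = 11 → L
  i= 2: T-Q =  3 → D
  i= 3: U-L =  9 → J
  i= 4: O-N =  1 → B
  i= 5: L-Y = 13 → N
  i= 6: J-S = 17 → R
  i= 7: D-U =  9 → J
  i= 8: K-O = 22 → W
  i= 9: R-G = 11 → L
  i=10: V-S =  3 → D
  i=11: W-N =  9 → J
  i=12: W-V =  1 → B
  i=13: E-R = 13 → N
  i=14: S-B = 17 → R
  i=15: Q-H =  9 → J
  i=16: X-B = 22 → W
  i=17: R-G = 11 → L
  i=18: F-C =  3 → D
  i=19: Z-Q =  9 → J
  i=20: P-O =  1 → B
  i=21: U-H = 13 → N
  i=22: D-M = 17 → R
  i=23: F-W =  9 → J
  i=24: I-M = 22 → W
  shifts repeat with period 8: WLDJBNRJ

WLDJBNRJ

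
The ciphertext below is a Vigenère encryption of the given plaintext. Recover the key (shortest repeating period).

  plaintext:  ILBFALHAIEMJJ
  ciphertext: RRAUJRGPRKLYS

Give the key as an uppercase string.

JGZP

  i= 0: R-I =  9 → J
  i= 1: R-L =  6 → G
  i= 2: A-B = 25 → Z
  i= 3: U-F = 15 → P
  i= 4: J-A =  9 → J
  i= 5: R-L =  6 → G
  i= 6: G-H = 25 → Z
  i= 7: P-A = 15 → P
  i= 8: R-I =  9 → J
  i= 9: K-E =  6 → G
  i=10: L-M = 25 → Z
  i=11: Y-J = 15 → P
  i=12: S-J =  9 → J
  shifts repeat with period 4: JGZP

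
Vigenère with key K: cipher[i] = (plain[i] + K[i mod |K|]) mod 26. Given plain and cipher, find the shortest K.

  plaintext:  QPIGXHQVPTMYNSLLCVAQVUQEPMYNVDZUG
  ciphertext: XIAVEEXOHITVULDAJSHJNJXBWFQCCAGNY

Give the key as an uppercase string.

  i= 0: X-Q =  7 → H
  i= 1: I-P = 19 → T
  i= 2: A-I = 18 → S
  i= 3: V-G = 15 → P
  i= 4: E-X =  7 → H
  i= 5: E-H = 23 → X
  i= 6: X-Q =  7 → H
  i= 7: O-V = 19 → T
  i= 8: H-P = 18 → S
  i= 9: I-T = 15 → P
  i=10: T-M =  7 → H
  i=11: V-Y = 23 → X
  i=12: U-N =  7 → H
  i=13: L-S = 19 → T
  i=14: D-L = 18 → S
  i=15: A-L = 15 → P
  i=16: J-C =  7 → H
  i=17: S-V = 23 → X
  i=18: H-A =  7 → H
  i=19: J-Q = 19 → T
  i=20: N-V = 18 → S
  i=21: J-U = 15 → P
  i=22: X-Q =  7 → H
  i=23: B-E = 23 → X
  i=24: W-P =  7 → H
  i=25: F-M = 19 → T
  i=26: Q-Y = 18 → S
  i=27: C-N = 15 → P
  i=28: C-V =  7 → H
  i=29: A-D = 23 → X
  i=30: G-Z =  7 → H
  i=31: N-U = 19 → T
  i=32: Y-G = 18 → S
  shifts repeat with period 6: HTSPHX

HTSPHX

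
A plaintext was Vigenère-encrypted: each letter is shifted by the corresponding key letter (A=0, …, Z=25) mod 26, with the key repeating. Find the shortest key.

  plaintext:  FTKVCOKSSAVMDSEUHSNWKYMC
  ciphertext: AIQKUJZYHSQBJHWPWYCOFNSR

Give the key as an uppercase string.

VPGPS

  i= 0: A-F = 21 → V
  i= 1: I-T = 15 → P
  i= 2: Q-K =  6 → G
  i= 3: K-V = 15 → P
  i= 4: U-C = 18 → S
  i= 5: J-O = 21 → V
  i= 6: Z-K = 15 → P
  i= 7: Y-S =  6 → G
  i= 8: H-S = 15 → P
  i= 9: S-A = 18 → S
  i=10: Q-V = 21 → V
  i=11: B-M = 15 → P
  i=12: J-D =  6 → G
  i=13: H-S = 15 → P
  i=14: W-E = 18 → S
  i=15: P-U = 21 → V
  i=16: W-H = 15 → P
  i=17: Y-S =  6 → G
  i=18: C-N = 15 → P
  i=19: O-W = 18 → S
  i=20: F-K = 21 → V
  i=21: N-Y = 15 → P
  i=22: S-M =  6 → G
  i=23: R-C = 15 → P
  shifts repeat with period 5: VPGPS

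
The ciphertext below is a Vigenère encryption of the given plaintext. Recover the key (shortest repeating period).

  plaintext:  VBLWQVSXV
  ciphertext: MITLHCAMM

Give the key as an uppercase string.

RHIP

  i= 0: M-V = 17 → R
  i= 1: I-B =  7 → H
  i= 2: T-L =  8 → I
  i= 3: L-W = 15 → P
  i= 4: H-Q = 17 → R
  i= 5: C-V =  7 → H
  i= 6: A-S =  8 → I
  i= 7: M-X = 15 → P
  i= 8: M-V = 17 → R
  shifts repeat with period 4: RHIP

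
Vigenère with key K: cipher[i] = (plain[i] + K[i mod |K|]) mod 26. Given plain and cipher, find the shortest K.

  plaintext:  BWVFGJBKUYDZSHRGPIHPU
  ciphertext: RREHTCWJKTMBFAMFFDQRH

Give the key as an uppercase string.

QVJCNTVZ

  i= 0: R-B = 16 → Q
  i= 1: R-W = 21 → V
  i= 2: E-V =  9 → J
  i= 3: H-F =  2 → C
  i= 4: T-G = 13 → N
  i= 5: C-J = 19 → T
  i= 6: W-B = 21 → V
  i= 7: J-K = 25 → Z
  i= 8: K-U = 16 → Q
  i= 9: T-Y = 21 → V
  i=10: M-D =  9 → J
  i=11: B-Z =  2 → C
  i=12: F-S = 13 → N
  i=13: A-H = 19 → T
  i=14: M-R = 21 → V
  i=15: F-G = 25 → Z
  i=16: F-P = 16 → Q
  i=17: D-I = 21 → V
  i=18: Q-H =  9 → J
  i=19: R-P =  2 → C
  i=20: H-U = 13 → N
  shifts repeat with period 8: QVJCNTVZ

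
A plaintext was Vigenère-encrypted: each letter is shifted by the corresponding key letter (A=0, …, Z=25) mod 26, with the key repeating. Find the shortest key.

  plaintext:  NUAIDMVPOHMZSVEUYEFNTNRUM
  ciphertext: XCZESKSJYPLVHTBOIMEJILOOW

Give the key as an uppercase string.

  i= 0: X-N = 10 → K
  i= 1: C-U =  8 → I
  i= 2: Z-A = 25 → Z
  i= 3: E-I = 22 → W
  i= 4: S-D = 15 → P
  i= 5: K-M = 24 → Y
  i= 6: S-V = 23 → X
  i= 7: J-P = 20 → U
  i= 8: Y-O = 10 → K
  i= 9: P-H =  8 → I
  i=10: L-M = 25 → Z
  i=11: V-Z = 22 → W
  i=12: H-S = 15 → P
  i=13: T-V = 24 → Y
  i=14: B-E = 23 → X
  i=15: O-U = 20 → U
  i=16: I-Y = 10 → K
  i=17: M-E =  8 → I
  i=18: E-F = 25 → Z
  i=19: J-N = 22 → W
  i=20: I-T = 15 → P
  i=21: L-N = 24 → Y
  i=22: O-R = 23 → X
  i=23: O-U = 20 → U
  i=24: W-M = 10 → K
  shifts repeat with period 8: KIZWPYXU

KIZWPYXU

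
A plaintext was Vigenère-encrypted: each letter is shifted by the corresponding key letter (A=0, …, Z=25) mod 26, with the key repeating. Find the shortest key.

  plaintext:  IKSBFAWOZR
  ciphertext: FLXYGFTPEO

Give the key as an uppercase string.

XBF

  i= 0: F-I = 23 → X
  i= 1: L-K =  1 → B
  i= 2: X-S =  5 → F
  i= 3: Y-B = 23 → X
  i= 4: G-F =  1 → B
  i= 5: F-A =  5 → F
  i= 6: T-W = 23 → X
  i= 7: P-O =  1 → B
  i= 8: E-Z =  5 → F
  i= 9: O-R = 23 → X
  shifts repeat with period 3: XBF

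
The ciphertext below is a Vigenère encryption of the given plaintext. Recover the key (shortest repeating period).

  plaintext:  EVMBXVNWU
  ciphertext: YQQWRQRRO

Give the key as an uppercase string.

UVEV

  i= 0: Y-E = 20 → U
  i= 1: Q-V = 21 → V
  i= 2: Q-M =  4 → E
  i= 3: W-B = 21 → V
  i= 4: R-X = 20 → U
  i= 5: Q-V = 21 → V
  i= 6: R-N =  4 → E
  i= 7: R-W = 21 → V
  i= 8: O-U = 20 → U
  shifts repeat with period 4: UVEV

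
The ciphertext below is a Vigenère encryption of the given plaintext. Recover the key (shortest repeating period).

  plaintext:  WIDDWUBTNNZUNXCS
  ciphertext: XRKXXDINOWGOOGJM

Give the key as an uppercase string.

  i= 0: X-W =  1 → B
  i= 1: R-I =  9 → J
  i= 2: K-D =  7 → H
  i= 3: X-D = 20 → U
  i= 4: X-W =  1 → B
  i= 5: D-U =  9 → J
  i= 6: I-B =  7 → H
  i= 7: N-T = 20 → U
  i= 8: O-N =  1 → B
  i= 9: W-N =  9 → J
  i=10: G-Z =  7 → H
  i=11: O-U = 20 → U
  i=12: O-N =  1 → B
  i=13: G-X =  9 → J
  i=14: J-C =  7 → H
  i=15: M-S = 20 → U
  shifts repeat with period 4: BJHU

BJHU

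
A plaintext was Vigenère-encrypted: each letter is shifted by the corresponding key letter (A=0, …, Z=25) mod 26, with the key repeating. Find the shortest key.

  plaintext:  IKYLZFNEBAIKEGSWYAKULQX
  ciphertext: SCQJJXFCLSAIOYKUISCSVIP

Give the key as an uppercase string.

KSSY

  i= 0: S-I = 10 → K
  i= 1: C-K = 18 → S
  i= 2: Q-Y = 18 → S
  i= 3: J-L = 24 → Y
  i= 4: J-Z = 10 → K
  i= 5: X-F = 18 → S
  i= 6: F-N = 18 → S
  i= 7: C-E = 24 → Y
  i= 8: L-B = 10 → K
  i= 9: S-A = 18 → S
  i=10: A-I = 18 → S
  i=11: I-K = 24 → Y
  i=12: O-E = 10 → K
  i=13: Y-G = 18 → S
  i=14: K-S = 18 → S
  i=15: U-W = 24 → Y
  i=16: I-Y = 10 → K
  i=17: S-A = 18 → S
  i=18: C-K = 18 → S
  i=19: S-U = 24 → Y
  i=20: V-L = 10 → K
  i=21: I-Q = 18 → S
  i=22: P-X = 18 → S
  shifts repeat with period 4: KSSY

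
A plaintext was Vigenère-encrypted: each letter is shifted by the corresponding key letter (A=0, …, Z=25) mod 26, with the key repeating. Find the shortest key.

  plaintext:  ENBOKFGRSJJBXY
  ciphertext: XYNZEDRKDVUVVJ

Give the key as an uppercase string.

  i= 0: X-E = 19 → T
  i= 1: Y-N = 11 → L
  i= 2: N-B = 12 → M
  i= 3: Z-O = 11 → L
  i= 4: E-K = 20 → U
  i= 5: D-F = 24 → Y
  i= 6: R-G = 11 → L
  i= 7: K-R = 19 → T
  i= 8: D-S = 11 → L
  i= 9: V-J = 12 → M
  i=10: U-J = 11 → L
  i=11: V-B = 20 → U
  i=12: V-X = 24 → Y
  i=13: J-Y = 11 → L
  shifts repeat with period 7: TLMLUYL

TLMLUYL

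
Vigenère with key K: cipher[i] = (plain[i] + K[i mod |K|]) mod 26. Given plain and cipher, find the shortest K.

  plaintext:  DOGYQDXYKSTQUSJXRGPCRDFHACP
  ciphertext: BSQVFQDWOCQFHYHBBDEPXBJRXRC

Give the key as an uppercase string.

YEKXPNG

  i= 0: B-D = 24 → Y
  i= 1: S-O =  4 → E
  i= 2: Q-G = 10 → K
  i= 3: V-Y = 23 → X
  i= 4: F-Q = 15 → P
  i= 5: Q-D = 13 → N
  i= 6: D-X =  6 → G
  i= 7: W-Y = 24 → Y
  i= 8: O-K =  4 → E
  i= 9: C-S = 10 → K
  i=10: Q-T = 23 → X
  i=11: F-Q = 15 → P
  i=12: H-U = 13 → N
  i=13: Y-S =  6 → G
  i=14: H-J = 24 → Y
  i=15: B-X =  4 → E
  i=16: B-R = 10 → K
  i=17: D-G = 23 → X
  i=18: E-P = 15 → P
  i=19: P-C = 13 → N
  i=20: X-R =  6 → G
  i=21: B-D = 24 → Y
  i=22: J-F =  4 → E
  i=23: R-H = 10 → K
  i=24: X-A = 23 → X
  i=25: R-C = 15 → P
  i=26: C-P = 13 → N
  shifts repeat with period 7: YEKXPNG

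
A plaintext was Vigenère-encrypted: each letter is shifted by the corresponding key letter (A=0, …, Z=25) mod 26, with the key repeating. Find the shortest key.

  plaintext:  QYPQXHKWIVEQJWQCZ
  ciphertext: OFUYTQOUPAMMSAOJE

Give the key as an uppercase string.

YHFIWJE

  i= 0: O-Q = 24 → Y
  i= 1: F-Y =  7 → H
  i= 2: U-P =  5 → F
  i= 3: Y-Q =  8 → I
  i= 4: T-X = 22 → W
  i= 5: Q-H =  9 → J
  i= 6: O-K =  4 → E
  i= 7: U-W = 24 → Y
  i= 8: P-I =  7 → H
  i= 9: A-V =  5 → F
  i=10: M-E =  8 → I
  i=11: M-Q = 22 → W
  i=12: S-J =  9 → J
  i=13: A-W =  4 → E
  i=14: O-Q = 24 → Y
  i=15: J-C =  7 → H
  i=16: E-Z =  5 → F
  shifts repeat with period 7: YHFIWJE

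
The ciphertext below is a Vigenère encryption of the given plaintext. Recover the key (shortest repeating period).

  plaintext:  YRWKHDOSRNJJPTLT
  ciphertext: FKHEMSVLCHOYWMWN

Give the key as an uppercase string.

HTLUFP

  i= 0: F-Y =  7 → H
  i= 1: K-R = 19 → T
  i= 2: H-W = 11 → L
  i= 3: E-K = 20 → U
  i= 4: M-H =  5 → F
  i= 5: S-D = 15 → P
  i= 6: V-O =  7 → H
  i= 7: L-S = 19 → T
  i= 8: C-R = 11 → L
  i= 9: H-N = 20 → U
  i=10: O-J =  5 → F
  i=11: Y-J = 15 → P
  i=12: W-P =  7 → H
  i=13: M-T = 19 → T
  i=14: W-L = 11 → L
  i=15: N-T = 20 → U
  shifts repeat with period 6: HTLUFP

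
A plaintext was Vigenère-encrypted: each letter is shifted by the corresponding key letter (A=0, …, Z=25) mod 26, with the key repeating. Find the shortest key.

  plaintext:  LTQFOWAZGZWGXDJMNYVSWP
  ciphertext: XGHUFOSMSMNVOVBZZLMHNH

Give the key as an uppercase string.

MNRPRSSN

  i= 0: X-L = 12 → M
  i= 1: G-T = 13 → N
  i= 2: H-Q = 17 → R
  i= 3: U-F = 15 → P
  i= 4: F-O = 17 → R
  i= 5: O-W = 18 → S
  i= 6: S-A = 18 → S
  i= 7: M-Z = 13 → N
  i= 8: S-G = 12 → M
  i= 9: M-Z = 13 → N
  i=10: N-W = 17 → R
  i=11: V-G = 15 → P
  i=12: O-X = 17 → R
  i=13: V-D = 18 → S
  i=14: B-J = 18 → S
  i=15: Z-M = 13 → N
  i=16: Z-N = 12 → M
  i=17: L-Y = 13 → N
  i=18: M-V = 17 → R
  i=19: H-S = 15 → P
  i=20: N-W = 17 → R
  i=21: H-P = 18 → S
  shifts repeat with period 8: MNRPRSSN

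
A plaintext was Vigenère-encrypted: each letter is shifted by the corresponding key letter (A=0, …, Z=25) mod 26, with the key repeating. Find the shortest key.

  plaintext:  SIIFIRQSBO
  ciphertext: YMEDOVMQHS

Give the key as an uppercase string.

GEWY

  i= 0: Y-S =  6 → G
  i= 1: M-I =  4 → E
  i= 2: E-I = 22 → W
  i= 3: D-F = 24 → Y
  i= 4: O-I =  6 → G
  i= 5: V-R =  4 → E
  i= 6: M-Q = 22 → W
  i= 7: Q-S = 24 → Y
  i= 8: H-B =  6 → G
  i= 9: S-O =  4 → E
  shifts repeat with period 4: GEWY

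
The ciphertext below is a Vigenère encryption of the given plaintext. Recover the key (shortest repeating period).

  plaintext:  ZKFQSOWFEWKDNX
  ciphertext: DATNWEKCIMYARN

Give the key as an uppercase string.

  i= 0: D-Z =  4 → E
  i= 1: A-K = 16 → Q
  i= 2: T-F = 14 → O
  i= 3: N-Q = 23 → X
  i= 4: W-S =  4 → E
  i= 5: E-O = 16 → Q
  i= 6: K-W = 14 → O
  i= 7: C-F = 23 → X
  i= 8: I-E =  4 → E
  i= 9: M-W = 16 → Q
  i=10: Y-K = 14 → O
  i=11: A-D = 23 → X
  i=12: R-N =  4 → E
  i=13: N-X = 16 → Q
  shifts repeat with period 4: EQOX

EQOX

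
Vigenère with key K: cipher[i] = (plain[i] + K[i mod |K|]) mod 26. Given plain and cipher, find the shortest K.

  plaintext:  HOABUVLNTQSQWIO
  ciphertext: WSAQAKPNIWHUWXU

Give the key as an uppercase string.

  i= 0: W-H = 15 → P
  i= 1: S-O =  4 → E
  i= 2: A-A =  0 → A
  i= 3: Q-B = 15 → P
  i= 4: A-U =  6 → G
  i= 5: K-V = 15 → P
  i= 6: P-L =  4 → E
  i= 7: N-N =  0 → A
  i= 8: I-T = 15 → P
  i= 9: W-Q =  6 → G
  i=10: H-S = 15 → P
  i=11: U-Q =  4 → E
  i=12: W-W =  0 → A
  i=13: X-I = 15 → P
  i=14: U-O =  6 → G
  shifts repeat with period 5: PEAPG

PEAPG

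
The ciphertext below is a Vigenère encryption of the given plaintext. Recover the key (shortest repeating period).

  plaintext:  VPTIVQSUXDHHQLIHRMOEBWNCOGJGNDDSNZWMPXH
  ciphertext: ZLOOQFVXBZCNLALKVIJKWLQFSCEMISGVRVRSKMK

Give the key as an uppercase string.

  i= 0: Z-V =  4 → E
  i= 1: L-P = 22 → W
  i= 2: O-T = 21 → V
  i= 3: O-I =  6 → G
  i= 4: Q-V = 21 → V
  i= 5: F-Q = 15 → P
  i= 6: V-S =  3 → D
  i= 7: X-U =  3 → D
  i= 8: B-X =  4 → E
  i= 9: Z-D = 22 → W
  i=10: C-H = 21 → V
  i=11: N-H =  6 → G
  i=12: L-Q = 21 → V
  i=13: A-L = 15 → P
  i=14: L-I =  3 → D
  i=15: K-H =  3 → D
  i=16: V-R =  4 → E
  i=17: I-M = 22 → W
  i=18: J-O = 21 → V
  i=19: K-E =  6 → G
  i=20: W-B = 21 → V
  i=21: L-W = 15 → P
  i=22: Q-N =  3 → D
  i=23: F-C =  3 → D
  i=24: S-O =  4 → E
  i=25: C-G = 22 → W
  i=26: E-J = 21 → V
  i=27: M-G =  6 → G
  i=28: I-N = 21 → V
  i=29: S-D = 15 → P
  i=30: G-D =  3 → D
  i=31: V-S =  3 → D
  i=32: R-N =  4 → E
  i=33: V-Z = 22 → W
  i=34: R-W = 21 → V
  i=35: S-M =  6 → G
  i=36: K-P = 21 → V
  i=37: M-X = 15 → P
  i=38: K-H =  3 → D
  shifts repeat with period 8: EWVGVPDD

EWVGVPDD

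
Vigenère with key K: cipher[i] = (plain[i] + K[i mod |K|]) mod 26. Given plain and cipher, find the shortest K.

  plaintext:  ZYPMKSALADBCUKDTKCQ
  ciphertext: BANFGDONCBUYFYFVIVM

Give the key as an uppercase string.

CCYTWLO

  i= 0: B-Z =  2 → C
  i= 1: A-Y =  2 → C
  i= 2: N-P = 24 → Y
  i= 3: F-M = 19 → T
  i= 4: G-K = 22 → W
  i= 5: D-S = 11 → L
  i= 6: O-A = 14 → O
  i= 7: N-L =  2 → C
  i= 8: C-A =  2 → C
  i= 9: B-D = 24 → Y
  i=10: U-B = 19 → T
  i=11: Y-C = 22 → W
  i=12: F-U = 11 → L
  i=13: Y-K = 14 → O
  i=14: F-D =  2 → C
  i=15: V-T =  2 → C
  i=16: I-K = 24 → Y
  i=17: V-C = 19 → T
  i=18: M-Q = 22 → W
  shifts repeat with period 7: CCYTWLO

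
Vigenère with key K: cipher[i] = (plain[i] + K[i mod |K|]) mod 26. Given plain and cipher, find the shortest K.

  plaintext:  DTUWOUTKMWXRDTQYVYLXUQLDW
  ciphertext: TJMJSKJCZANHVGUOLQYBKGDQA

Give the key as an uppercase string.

QQSNE

  i= 0: T-D = 16 → Q
  i= 1: J-T = 16 → Q
  i= 2: M-U = 18 → S
  i= 3: J-W = 13 → N
  i= 4: S-O =  4 → E
  i= 5: K-U = 16 → Q
  i= 6: J-T = 16 → Q
  i= 7: C-K = 18 → S
  i= 8: Z-M = 13 → N
  i= 9: A-W =  4 → E
  i=10: N-X = 16 → Q
  i=11: H-R = 16 → Q
  i=12: V-D = 18 → S
  i=13: G-T = 13 → N
  i=14: U-Q =  4 → E
  i=15: O-Y = 16 → Q
  i=16: L-V = 16 → Q
  i=17: Q-Y = 18 → S
  i=18: Y-L = 13 → N
  i=19: B-X =  4 → E
  i=20: K-U = 16 → Q
  i=21: G-Q = 16 → Q
  i=22: D-L = 18 → S
  i=23: Q-D = 13 → N
  i=24: A-W =  4 → E
  shifts repeat with period 5: QQSNE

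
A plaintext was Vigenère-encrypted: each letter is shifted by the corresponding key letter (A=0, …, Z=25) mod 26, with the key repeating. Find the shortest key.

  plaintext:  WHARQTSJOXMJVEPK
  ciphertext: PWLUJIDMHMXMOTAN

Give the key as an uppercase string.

  i= 0: P-W = 19 → T
  i= 1: W-H = 15 → P
  i= 2: L-A = 11 → L
  i= 3: U-R =  3 → D
  i= 4: J-Q = 19 → T
  i= 5: I-T = 15 → P
  i= 6: D-S = 11 → L
  i= 7: M-J =  3 → D
  i= 8: H-O = 19 → T
  i= 9: M-X = 15 → P
  i=10: X-M = 11 → L
  i=11: M-J =  3 → D
  i=12: O-V = 19 → T
  i=13: T-E = 15 → P
  i=14: A-P = 11 → L
  i=15: N-K =  3 → D
  shifts repeat with period 4: TPLD

TPLD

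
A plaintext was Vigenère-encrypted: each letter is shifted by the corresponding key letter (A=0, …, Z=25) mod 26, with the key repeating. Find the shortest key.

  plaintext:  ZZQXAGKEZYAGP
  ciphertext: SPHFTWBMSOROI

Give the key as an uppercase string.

TQRI

  i= 0: S-Z = 19 → T
  i= 1: P-Z = 16 → Q
  i= 2: H-Q = 17 → R
  i= 3: F-X =  8 → I
  i= 4: T-A = 19 → T
  i= 5: W-G = 16 → Q
  i= 6: B-K = 17 → R
  i= 7: M-E =  8 → I
  i= 8: S-Z = 19 → T
  i= 9: O-Y = 16 → Q
  i=10: R-A = 17 → R
  i=11: O-G =  8 → I
  i=12: I-P = 19 → T
  shifts repeat with period 4: TQRI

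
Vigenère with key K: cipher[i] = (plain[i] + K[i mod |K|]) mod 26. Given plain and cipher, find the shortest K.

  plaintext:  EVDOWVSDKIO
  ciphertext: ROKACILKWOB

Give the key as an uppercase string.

NTHMG

  i= 0: R-E = 13 → N
  i= 1: O-V = 19 → T
  i= 2: K-D =  7 → H
  i= 3: A-O = 12 → M
  i= 4: C-W =  6 → G
  i= 5: I-V = 13 → N
  i= 6: L-S = 19 → T
  i= 7: K-D =  7 → H
  i= 8: W-K = 12 → M
  i= 9: O-I =  6 → G
  i=10: B-O = 13 → N
  shifts repeat with period 5: NTHMG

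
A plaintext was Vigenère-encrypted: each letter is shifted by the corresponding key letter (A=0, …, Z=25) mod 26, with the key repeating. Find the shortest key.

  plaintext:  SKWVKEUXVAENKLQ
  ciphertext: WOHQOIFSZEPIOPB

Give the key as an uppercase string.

  i= 0: W-S =  4 → E
  i= 1: O-K =  4 → E
  i= 2: H-W = 11 → L
  i= 3: Q-V = 21 → V
  i= 4: O-K =  4 → E
  i= 5: I-E =  4 → E
  i= 6: F-U = 11 → L
  i= 7: S-X = 21 → V
  i= 8: Z-V =  4 → E
  i= 9: E-A =  4 → E
  i=10: P-E = 11 → L
  i=11: I-N = 21 → V
  i=12: O-K =  4 → E
  i=13: P-L =  4 → E
  i=14: B-Q = 11 → L
  shifts repeat with period 4: EELV

EELV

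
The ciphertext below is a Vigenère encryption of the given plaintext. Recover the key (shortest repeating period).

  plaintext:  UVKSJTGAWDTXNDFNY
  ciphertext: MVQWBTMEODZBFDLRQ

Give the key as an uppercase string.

  i= 0: M-U = 18 → S
  i= 1: V-V =  0 → A
  i= 2: Q-K =  6 → G
  i= 3: W-S =  4 → E
  i= 4: B-J = 18 → S
  i= 5: T-T =  0 → A
  i= 6: M-G =  6 → G
  i= 7: E-A =  4 → E
  i= 8: O-W = 18 → S
  i= 9: D-D =  0 → A
  i=10: Z-T =  6 → G
  i=11: B-X =  4 → E
  i=12: F-N = 18 → S
  i=13: D-D =  0 → A
  i=14: L-F =  6 → G
  i=15: R-N =  4 → E
  i=16: Q-Y = 18 → S
  shifts repeat with period 4: SAGE

SAGE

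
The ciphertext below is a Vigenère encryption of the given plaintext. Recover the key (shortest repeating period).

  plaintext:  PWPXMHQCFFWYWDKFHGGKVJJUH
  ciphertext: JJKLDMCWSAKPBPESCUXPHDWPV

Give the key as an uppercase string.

UNVORFM

  i= 0: J-P = 20 → U
  i= 1: J-W = 13 → N
  i= 2: K-P = 21 → V
  i= 3: L-X = 14 → O
  i= 4: D-M = 17 → R
  i= 5: M-H =  5 → F
  i= 6: C-Q = 12 → M
  i= 7: W-C = 20 → U
  i= 8: S-F = 13 → N
  i= 9: A-F = 21 → V
  i=10: K-W = 14 → O
  i=11: P-Y = 17 → R
  i=12: B-W =  5 → F
  i=13: P-D = 12 → M
  i=14: E-K = 20 → U
  i=15: S-F = 13 → N
  i=16: C-H = 21 → V
  i=17: U-G = 14 → O
  i=18: X-G = 17 → R
  i=19: P-K =  5 → F
  i=20: H-V = 12 → M
  i=21: D-J = 20 → U
  i=22: W-J = 13 → N
  i=23: P-U = 21 → V
  i=24: V-H = 14 → O
  shifts repeat with period 7: UNVORFM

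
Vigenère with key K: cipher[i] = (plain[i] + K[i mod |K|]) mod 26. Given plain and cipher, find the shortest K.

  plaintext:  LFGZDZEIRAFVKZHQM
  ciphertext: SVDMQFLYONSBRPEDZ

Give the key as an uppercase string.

  i= 0: S-L =  7 → H
  i= 1: V-F = 16 → Q
  i= 2: D-G = 23 → X
  i= 3: M-Z = 13 → N
  i= 4: Q-D = 13 → N
  i= 5: F-Z =  6 → G
  i= 6: L-E =  7 → H
  i= 7: Y-I = 16 → Q
  i= 8: O-R = 23 → X
  i= 9: N-A = 13 → N
  i=10: S-F = 13 → N
  i=11: B-V =  6 → G
  i=12: R-K =  7 → H
  i=13: P-Z = 16 → Q
  i=14: E-H = 23 → X
  i=15: D-Q = 13 → N
  i=16: Z-M = 13 → N
  shifts repeat with period 6: HQXNNG

HQXNNG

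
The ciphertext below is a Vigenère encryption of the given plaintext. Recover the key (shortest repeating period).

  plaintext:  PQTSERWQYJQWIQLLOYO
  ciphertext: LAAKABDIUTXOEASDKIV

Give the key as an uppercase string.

WKHS

  i= 0: L-P = 22 → W
  i= 1: A-Q = 10 → K
  i= 2: A-T =  7 → H
  i= 3: K-S = 18 → S
  i= 4: A-E = 22 → W
  i= 5: B-R = 10 → K
  i= 6: D-W =  7 → H
  i= 7: I-Q = 18 → S
  i= 8: U-Y = 22 → W
  i= 9: T-J = 10 → K
  i=10: X-Q =  7 → H
  i=11: O-W = 18 → S
  i=12: E-I = 22 → W
  i=13: A-Q = 10 → K
  i=14: S-L =  7 → H
  i=15: D-L = 18 → S
  i=16: K-O = 22 → W
  i=17: I-Y = 10 → K
  i=18: V-O =  7 → H
  shifts repeat with period 4: WKHS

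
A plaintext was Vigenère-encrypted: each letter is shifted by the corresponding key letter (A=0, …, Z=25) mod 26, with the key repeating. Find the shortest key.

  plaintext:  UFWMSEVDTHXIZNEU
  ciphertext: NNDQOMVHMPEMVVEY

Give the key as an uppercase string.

TIHEWIAE

  i= 0: N-U = 19 → T
  i= 1: N-F =  8 → I
  i= 2: D-W =  7 → H
  i= 3: Q-M =  4 → E
  i= 4: O-S = 22 → W
  i= 5: M-E =  8 → I
  i= 6: V-V =  0 → A
  i= 7: H-D =  4 → E
  i= 8: M-T = 19 → T
  i= 9: P-H =  8 → I
  i=10: E-X =  7 → H
  i=11: M-I =  4 → E
  i=12: V-Z = 22 → W
  i=13: V-N =  8 → I
  i=14: E-E =  0 → A
  i=15: Y-U =  4 → E
  shifts repeat with period 8: TIHEWIAE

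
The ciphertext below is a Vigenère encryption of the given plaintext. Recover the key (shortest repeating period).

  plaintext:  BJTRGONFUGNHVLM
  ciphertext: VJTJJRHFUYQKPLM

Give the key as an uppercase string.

UAASDD

  i= 0: V-B = 20 → U
  i= 1: J-J =  0 → A
  i= 2: T-T =  0 → A
  i= 3: J-R = 18 → S
  i= 4: J-G =  3 → D
  i= 5: R-O =  3 → D
  i= 6: H-N = 20 → U
  i= 7: F-F =  0 → A
  i= 8: U-U =  0 → A
  i= 9: Y-G = 18 → S
  i=10: Q-N =  3 → D
  i=11: K-H =  3 → D
  i=12: P-V = 20 → U
  i=13: L-L =  0 → A
  i=14: M-M =  0 → A
  shifts repeat with period 6: UAASDD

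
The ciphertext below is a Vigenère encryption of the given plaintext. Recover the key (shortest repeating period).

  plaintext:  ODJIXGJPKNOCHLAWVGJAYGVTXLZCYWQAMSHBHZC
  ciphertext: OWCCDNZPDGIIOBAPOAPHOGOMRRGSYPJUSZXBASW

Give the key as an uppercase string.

  i= 0: O-O =  0 → A
  i= 1: W-D = 19 → T
  i= 2: C-J = 19 → T
  i= 3: C-I = 20 → U
  i= 4: D-X =  6 → G
  i= 5: N-G =  7 → H
  i= 6: Z-J = 16 → Q
  i= 7: P-P =  0 → A
  i= 8: D-K = 19 → T
  i= 9: G-N = 19 → T
  i=10: I-O = 20 → U
  i=11: I-C =  6 → G
  i=12: O-H =  7 → H
  i=13: B-L = 16 → Q
  i=14: A-A =  0 → A
  i=15: P-W = 19 → T
  i=16: O-V = 19 → T
  i=17: A-G = 20 → U
  i=18: P-J =  6 → G
  i=19: H-A =  7 → H
  i=20: O-Y = 16 → Q
  i=21: G-G =  0 → A
  i=22: O-V = 19 → T
  i=23: M-T = 19 → T
  i=24: R-X = 20 → U
  i=25: R-L =  6 → G
  i=26: G-Z =  7 → H
  i=27: S-C = 16 → Q
  i=28: Y-Y =  0 → A
  i=29: P-W = 19 → T
  i=30: J-Q = 19 → T
  i=31: U-A = 20 → U
  i=32: S-M =  6 → G
  i=33: Z-S =  7 → H
  i=34: X-H = 16 → Q
  i=35: B-B =  0 → A
  i=36: A-H = 19 → T
  i=37: S-Z = 19 → T
  i=38: W-C = 20 → U
  shifts repeat with period 7: ATTUGHQ

ATTUGHQ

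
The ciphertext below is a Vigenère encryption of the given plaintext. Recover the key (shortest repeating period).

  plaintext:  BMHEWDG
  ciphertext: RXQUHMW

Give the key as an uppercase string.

QLJ

  i= 0: R-B = 16 → Q
  i= 1: X-M = 11 → L
  i= 2: Q-H =  9 → J
  i= 3: U-E = 16 → Q
  i= 4: H-W = 11 → L
  i= 5: M-D =  9 → J
  i= 6: W-G = 16 → Q
  shifts repeat with period 3: QLJ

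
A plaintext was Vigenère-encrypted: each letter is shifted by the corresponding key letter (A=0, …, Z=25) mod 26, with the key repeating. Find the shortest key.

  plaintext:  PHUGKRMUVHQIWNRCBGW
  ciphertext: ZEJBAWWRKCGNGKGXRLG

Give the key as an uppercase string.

KXPVQF

  i= 0: Z-P = 10 → K
  i= 1: E-H = 23 → X
  i= 2: J-U = 15 → P
  i= 3: B-G = 21 → V
  i= 4: A-K = 16 → Q
  i= 5: W-R =  5 → F
  i= 6: W-M = 10 → K
  i= 7: R-U = 23 → X
  i= 8: K-V = 15 → P
  i= 9: C-H = 21 → V
  i=10: G-Q = 16 → Q
  i=11: N-I =  5 → F
  i=12: G-W = 10 → K
  i=13: K-N = 23 → X
  i=14: G-R = 15 → P
  i=15: X-C = 21 → V
  i=16: R-B = 16 → Q
  i=17: L-G =  5 → F
  i=18: G-W = 10 → K
  shifts repeat with period 6: KXPVQF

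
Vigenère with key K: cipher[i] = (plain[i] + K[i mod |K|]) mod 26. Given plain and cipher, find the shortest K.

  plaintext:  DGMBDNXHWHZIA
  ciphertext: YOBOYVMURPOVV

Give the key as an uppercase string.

  i= 0: Y-D = 21 → V
  i= 1: O-G =  8 → I
  i= 2: B-M = 15 → P
  i= 3: O-B = 13 → N
  i= 4: Y-D = 21 → V
  i= 5: V-N =  8 → I
  i= 6: M-X = 15 → P
  i= 7: U-H = 13 → N
  i= 8: R-W = 21 → V
  i= 9: P-H =  8 → I
  i=10: O-Z = 15 → P
  i=11: V-I = 13 → N
  i=12: V-A = 21 → V
  shifts repeat with period 4: VIPN

VIPN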